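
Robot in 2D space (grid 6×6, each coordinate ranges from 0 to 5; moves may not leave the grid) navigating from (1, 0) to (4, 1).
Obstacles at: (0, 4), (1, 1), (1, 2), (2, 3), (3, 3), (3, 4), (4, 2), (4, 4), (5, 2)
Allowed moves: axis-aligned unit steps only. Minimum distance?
4
(one shortest path: (1, 0) → (2, 0) → (3, 0) → (4, 0) → (4, 1))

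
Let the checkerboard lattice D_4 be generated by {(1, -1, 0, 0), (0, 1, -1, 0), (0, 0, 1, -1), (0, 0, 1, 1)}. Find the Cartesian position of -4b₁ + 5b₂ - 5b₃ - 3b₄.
(-4, 9, -13, 2)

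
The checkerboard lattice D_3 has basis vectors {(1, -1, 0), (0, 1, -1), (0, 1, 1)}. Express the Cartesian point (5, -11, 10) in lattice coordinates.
5b₁ - 8b₂ + 2b₃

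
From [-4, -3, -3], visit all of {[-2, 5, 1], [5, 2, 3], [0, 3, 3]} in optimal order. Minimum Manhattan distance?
26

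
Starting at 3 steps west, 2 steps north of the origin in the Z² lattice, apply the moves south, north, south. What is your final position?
(-3, 1)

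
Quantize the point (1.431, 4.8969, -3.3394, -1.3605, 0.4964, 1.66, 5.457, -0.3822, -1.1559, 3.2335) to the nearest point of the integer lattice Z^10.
(1, 5, -3, -1, 0, 2, 5, 0, -1, 3)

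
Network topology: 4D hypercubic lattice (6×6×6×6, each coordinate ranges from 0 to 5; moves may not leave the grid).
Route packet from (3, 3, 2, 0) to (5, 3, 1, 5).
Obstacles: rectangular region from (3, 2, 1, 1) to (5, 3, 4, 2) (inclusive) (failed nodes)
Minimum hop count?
10
(one shortest path: (3, 3, 2, 0) → (2, 3, 2, 0) → (2, 3, 1, 0) → (2, 3, 1, 1) → (2, 3, 1, 2) → (2, 3, 1, 3) → (3, 3, 1, 3) → (4, 3, 1, 3) → (5, 3, 1, 3) → (5, 3, 1, 4) → (5, 3, 1, 5))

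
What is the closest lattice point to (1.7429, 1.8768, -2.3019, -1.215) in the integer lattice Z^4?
(2, 2, -2, -1)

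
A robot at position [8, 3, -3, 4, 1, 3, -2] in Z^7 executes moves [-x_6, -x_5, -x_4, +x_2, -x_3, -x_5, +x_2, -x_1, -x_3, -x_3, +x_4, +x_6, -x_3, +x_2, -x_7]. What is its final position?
(7, 6, -7, 4, -1, 3, -3)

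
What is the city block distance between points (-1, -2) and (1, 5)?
9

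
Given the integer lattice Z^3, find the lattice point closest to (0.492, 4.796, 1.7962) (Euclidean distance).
(0, 5, 2)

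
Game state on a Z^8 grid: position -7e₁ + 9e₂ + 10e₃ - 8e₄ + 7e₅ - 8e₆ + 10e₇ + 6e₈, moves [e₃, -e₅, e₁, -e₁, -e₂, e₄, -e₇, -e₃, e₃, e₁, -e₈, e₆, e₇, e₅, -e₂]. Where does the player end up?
(-6, 7, 11, -7, 7, -7, 10, 5)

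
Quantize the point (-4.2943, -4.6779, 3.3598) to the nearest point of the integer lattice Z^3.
(-4, -5, 3)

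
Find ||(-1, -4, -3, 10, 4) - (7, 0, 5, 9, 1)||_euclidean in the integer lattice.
12.4097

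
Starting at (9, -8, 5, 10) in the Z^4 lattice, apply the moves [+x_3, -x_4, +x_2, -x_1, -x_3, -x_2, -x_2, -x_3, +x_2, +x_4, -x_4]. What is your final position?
(8, -8, 4, 9)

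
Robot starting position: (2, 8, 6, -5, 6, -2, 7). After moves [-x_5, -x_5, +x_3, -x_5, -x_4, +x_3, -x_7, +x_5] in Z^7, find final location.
(2, 8, 8, -6, 4, -2, 6)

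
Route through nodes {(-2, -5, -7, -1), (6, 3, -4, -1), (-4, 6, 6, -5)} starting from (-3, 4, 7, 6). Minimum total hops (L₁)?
61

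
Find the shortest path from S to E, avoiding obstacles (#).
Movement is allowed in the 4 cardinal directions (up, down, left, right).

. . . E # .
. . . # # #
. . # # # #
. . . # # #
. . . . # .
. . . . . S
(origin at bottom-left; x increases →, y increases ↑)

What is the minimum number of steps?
11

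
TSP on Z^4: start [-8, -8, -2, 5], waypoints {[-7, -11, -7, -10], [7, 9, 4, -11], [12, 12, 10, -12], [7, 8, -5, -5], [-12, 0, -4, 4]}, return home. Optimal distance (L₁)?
168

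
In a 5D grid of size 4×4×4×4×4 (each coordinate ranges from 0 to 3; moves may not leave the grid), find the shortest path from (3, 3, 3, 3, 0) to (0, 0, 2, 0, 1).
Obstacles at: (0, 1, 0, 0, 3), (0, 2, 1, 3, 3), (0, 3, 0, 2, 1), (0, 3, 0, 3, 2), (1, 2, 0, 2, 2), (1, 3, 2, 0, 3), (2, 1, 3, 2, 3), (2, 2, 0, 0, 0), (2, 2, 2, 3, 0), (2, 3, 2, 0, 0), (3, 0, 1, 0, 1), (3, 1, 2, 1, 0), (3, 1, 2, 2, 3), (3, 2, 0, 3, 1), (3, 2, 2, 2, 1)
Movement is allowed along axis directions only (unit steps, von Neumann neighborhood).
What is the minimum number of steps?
11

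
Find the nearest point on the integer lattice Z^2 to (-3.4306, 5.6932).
(-3, 6)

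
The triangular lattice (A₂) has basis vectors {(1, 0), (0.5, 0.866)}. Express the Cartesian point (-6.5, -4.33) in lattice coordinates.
-4b₁ - 5b₂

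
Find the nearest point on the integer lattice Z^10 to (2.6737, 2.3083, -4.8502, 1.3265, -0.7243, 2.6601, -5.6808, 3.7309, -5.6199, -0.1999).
(3, 2, -5, 1, -1, 3, -6, 4, -6, 0)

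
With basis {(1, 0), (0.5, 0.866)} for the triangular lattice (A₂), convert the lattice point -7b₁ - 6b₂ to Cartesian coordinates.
(-10, -5.196)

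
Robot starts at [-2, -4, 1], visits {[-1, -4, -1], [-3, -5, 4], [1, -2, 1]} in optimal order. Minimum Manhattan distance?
19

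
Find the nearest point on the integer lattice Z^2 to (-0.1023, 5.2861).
(0, 5)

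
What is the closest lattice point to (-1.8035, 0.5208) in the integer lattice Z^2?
(-2, 1)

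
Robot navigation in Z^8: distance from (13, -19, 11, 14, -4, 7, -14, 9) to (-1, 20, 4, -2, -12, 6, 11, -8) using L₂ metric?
54.7814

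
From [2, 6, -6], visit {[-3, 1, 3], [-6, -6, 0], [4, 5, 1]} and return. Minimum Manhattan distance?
62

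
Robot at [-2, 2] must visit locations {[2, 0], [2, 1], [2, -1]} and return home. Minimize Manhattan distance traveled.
14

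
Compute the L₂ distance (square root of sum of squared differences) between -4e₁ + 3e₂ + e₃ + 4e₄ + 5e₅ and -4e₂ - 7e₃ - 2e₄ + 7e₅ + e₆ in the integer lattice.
13.0384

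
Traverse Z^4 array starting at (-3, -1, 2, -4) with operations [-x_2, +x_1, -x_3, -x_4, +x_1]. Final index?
(-1, -2, 1, -5)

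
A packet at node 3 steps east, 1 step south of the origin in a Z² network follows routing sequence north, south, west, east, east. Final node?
(4, -1)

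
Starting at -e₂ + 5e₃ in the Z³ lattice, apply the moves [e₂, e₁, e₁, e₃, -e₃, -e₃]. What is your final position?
(2, 0, 4)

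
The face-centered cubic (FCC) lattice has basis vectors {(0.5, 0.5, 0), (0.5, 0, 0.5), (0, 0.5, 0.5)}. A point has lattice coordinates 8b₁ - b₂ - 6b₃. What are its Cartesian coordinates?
(3.5, 1, -3.5)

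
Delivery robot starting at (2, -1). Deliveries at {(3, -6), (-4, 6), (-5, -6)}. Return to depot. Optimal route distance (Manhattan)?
40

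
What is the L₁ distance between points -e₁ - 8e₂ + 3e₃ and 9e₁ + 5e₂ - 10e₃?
36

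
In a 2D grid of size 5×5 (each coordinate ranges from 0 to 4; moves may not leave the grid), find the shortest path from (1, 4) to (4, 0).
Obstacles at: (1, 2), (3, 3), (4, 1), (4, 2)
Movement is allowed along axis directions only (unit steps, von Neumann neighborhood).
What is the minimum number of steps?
7
(one shortest path: (1, 4) → (2, 4) → (2, 3) → (2, 2) → (3, 2) → (3, 1) → (3, 0) → (4, 0))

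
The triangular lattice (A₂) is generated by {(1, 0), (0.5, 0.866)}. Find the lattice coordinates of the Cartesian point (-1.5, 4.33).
-4b₁ + 5b₂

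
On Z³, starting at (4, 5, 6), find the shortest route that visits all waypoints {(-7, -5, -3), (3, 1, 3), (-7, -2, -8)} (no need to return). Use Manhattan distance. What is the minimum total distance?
38
(one optimal route: (4, 5, 6) → (3, 1, 3) → (-7, -5, -3) → (-7, -2, -8))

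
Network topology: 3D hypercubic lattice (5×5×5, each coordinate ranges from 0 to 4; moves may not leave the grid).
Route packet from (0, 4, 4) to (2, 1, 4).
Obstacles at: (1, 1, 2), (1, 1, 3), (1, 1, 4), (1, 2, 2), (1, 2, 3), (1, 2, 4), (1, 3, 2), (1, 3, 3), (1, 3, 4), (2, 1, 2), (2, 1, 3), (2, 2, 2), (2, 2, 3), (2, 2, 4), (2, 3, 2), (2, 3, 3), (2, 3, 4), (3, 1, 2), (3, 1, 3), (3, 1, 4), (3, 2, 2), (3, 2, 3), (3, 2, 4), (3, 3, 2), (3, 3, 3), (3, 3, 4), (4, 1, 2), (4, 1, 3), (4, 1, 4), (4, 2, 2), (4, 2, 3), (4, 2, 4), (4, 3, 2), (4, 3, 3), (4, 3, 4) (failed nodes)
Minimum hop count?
7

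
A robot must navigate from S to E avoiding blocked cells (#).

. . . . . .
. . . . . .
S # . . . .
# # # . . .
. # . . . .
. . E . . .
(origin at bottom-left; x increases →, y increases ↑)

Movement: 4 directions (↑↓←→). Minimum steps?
9
(one shortest path: (0, 3) → (0, 4) → (1, 4) → (2, 4) → (3, 4) → (3, 3) → (3, 2) → (3, 1) → (2, 1) → (2, 0))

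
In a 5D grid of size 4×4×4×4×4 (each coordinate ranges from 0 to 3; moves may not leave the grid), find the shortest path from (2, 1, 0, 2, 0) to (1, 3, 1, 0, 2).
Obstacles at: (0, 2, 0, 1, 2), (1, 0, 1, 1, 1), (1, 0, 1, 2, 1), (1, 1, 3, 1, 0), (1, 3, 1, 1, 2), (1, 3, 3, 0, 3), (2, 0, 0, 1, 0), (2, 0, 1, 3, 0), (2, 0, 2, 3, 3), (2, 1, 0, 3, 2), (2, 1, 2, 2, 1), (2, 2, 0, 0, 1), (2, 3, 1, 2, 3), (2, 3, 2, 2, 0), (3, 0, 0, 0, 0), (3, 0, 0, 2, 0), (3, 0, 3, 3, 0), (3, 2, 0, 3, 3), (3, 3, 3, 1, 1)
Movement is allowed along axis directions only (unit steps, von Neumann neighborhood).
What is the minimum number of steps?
8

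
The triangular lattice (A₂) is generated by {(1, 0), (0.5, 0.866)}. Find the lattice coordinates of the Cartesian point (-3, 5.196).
-6b₁ + 6b₂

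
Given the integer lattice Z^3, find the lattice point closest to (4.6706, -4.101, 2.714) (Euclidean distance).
(5, -4, 3)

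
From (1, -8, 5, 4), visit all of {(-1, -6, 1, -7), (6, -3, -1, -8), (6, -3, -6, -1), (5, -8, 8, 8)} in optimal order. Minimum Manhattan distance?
65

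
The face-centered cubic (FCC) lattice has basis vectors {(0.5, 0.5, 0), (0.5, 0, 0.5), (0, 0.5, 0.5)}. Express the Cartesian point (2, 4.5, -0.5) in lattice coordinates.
7b₁ - 3b₂ + 2b₃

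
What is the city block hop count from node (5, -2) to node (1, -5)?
7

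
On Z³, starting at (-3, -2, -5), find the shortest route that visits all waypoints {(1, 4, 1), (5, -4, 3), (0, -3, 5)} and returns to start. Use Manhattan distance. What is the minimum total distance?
52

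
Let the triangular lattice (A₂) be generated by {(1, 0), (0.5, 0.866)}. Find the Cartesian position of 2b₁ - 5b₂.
(-0.5, -4.33)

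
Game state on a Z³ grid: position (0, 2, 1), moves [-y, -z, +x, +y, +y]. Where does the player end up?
(1, 3, 0)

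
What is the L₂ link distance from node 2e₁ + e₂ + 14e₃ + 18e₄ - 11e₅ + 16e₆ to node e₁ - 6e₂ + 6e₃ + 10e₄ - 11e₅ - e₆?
21.6102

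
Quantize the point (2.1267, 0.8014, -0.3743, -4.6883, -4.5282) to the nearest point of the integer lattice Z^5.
(2, 1, 0, -5, -5)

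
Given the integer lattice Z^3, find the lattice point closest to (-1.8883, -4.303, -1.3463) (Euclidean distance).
(-2, -4, -1)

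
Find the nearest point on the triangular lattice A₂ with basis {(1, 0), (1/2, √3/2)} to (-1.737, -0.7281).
(-1.5, -0.866)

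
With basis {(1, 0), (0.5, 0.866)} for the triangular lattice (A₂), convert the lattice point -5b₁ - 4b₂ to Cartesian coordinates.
(-7, -3.464)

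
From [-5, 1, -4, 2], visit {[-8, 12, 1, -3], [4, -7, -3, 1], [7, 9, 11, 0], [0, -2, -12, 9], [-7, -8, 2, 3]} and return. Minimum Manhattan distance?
160
(one optimal route: (-5, 1, -4, 2) → (0, -2, -12, 9) → (4, -7, -3, 1) → (7, 9, 11, 0) → (-8, 12, 1, -3) → (-7, -8, 2, 3) → (-5, 1, -4, 2))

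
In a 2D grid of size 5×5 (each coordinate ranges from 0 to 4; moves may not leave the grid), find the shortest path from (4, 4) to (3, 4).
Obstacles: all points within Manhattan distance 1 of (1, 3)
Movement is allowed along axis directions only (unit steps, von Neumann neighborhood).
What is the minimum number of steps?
1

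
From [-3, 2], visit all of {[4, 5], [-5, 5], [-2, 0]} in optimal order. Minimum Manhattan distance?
20
(one optimal route: (-3, 2) → (-2, 0) → (-5, 5) → (4, 5))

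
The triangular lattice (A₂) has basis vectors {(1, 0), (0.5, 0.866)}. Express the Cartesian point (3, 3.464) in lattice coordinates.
b₁ + 4b₂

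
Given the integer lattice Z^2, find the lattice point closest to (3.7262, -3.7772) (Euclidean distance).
(4, -4)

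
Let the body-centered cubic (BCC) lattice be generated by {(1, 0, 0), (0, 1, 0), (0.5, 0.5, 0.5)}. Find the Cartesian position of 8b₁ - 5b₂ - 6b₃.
(5, -8, -3)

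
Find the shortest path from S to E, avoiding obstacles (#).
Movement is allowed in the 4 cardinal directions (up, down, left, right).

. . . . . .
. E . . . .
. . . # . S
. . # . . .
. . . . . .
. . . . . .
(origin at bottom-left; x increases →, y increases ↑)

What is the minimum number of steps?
5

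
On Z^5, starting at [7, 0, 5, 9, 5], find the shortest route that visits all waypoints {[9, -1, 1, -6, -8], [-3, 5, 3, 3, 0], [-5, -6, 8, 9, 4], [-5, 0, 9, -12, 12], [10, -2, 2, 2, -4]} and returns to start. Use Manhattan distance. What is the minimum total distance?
174
(one optimal route: (7, 0, 5, 9, 5) → (9, -1, 1, -6, -8) → (10, -2, 2, 2, -4) → (-3, 5, 3, 3, 0) → (-5, 0, 9, -12, 12) → (-5, -6, 8, 9, 4) → (7, 0, 5, 9, 5))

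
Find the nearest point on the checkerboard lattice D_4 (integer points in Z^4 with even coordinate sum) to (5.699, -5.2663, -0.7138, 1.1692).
(5, -5, -1, 1)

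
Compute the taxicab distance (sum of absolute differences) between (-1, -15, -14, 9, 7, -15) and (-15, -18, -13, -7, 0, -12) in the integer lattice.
44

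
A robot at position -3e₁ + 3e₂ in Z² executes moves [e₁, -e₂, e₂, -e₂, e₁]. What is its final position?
(-1, 2)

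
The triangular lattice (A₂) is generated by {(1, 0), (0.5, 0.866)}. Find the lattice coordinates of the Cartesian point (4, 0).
4b₁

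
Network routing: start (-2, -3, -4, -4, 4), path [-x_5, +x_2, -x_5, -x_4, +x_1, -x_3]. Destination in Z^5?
(-1, -2, -5, -5, 2)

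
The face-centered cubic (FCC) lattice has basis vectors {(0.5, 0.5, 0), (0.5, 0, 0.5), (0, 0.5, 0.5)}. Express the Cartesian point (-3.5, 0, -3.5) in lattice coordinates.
-7b₂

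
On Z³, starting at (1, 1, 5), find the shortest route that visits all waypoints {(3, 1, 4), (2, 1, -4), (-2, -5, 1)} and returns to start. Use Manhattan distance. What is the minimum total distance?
40
(one optimal route: (1, 1, 5) → (3, 1, 4) → (2, 1, -4) → (-2, -5, 1) → (1, 1, 5))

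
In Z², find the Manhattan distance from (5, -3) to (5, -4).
1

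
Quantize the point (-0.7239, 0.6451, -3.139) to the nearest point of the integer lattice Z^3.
(-1, 1, -3)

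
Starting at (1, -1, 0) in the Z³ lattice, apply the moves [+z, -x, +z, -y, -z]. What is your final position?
(0, -2, 1)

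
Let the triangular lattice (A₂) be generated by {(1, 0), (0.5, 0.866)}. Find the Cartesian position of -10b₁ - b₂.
(-10.5, -0.866)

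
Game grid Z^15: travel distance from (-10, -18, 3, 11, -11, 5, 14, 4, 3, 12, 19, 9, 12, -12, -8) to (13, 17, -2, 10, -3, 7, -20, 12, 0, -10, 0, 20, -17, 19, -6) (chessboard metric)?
35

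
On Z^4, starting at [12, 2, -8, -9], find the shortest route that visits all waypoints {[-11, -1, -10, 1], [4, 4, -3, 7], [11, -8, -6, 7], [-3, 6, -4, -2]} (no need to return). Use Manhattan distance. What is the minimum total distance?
94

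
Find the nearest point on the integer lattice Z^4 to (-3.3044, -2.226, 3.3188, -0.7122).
(-3, -2, 3, -1)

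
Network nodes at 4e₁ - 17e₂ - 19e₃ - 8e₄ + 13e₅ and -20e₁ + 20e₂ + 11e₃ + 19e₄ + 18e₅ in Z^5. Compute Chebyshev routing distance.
37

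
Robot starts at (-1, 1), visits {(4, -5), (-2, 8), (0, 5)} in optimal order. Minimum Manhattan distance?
27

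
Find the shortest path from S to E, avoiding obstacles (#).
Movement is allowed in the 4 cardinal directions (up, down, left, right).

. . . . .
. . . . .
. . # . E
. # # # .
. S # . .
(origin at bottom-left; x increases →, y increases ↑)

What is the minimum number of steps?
9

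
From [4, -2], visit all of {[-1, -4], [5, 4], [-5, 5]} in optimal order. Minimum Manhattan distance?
31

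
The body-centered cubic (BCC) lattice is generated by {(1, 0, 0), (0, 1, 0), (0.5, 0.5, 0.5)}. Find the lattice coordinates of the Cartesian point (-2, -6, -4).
2b₁ - 2b₂ - 8b₃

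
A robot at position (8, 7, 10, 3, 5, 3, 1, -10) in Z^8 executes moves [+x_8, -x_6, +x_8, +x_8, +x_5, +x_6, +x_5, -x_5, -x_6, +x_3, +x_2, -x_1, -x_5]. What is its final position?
(7, 8, 11, 3, 5, 2, 1, -7)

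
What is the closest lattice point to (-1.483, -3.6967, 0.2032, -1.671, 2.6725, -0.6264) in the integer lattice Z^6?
(-1, -4, 0, -2, 3, -1)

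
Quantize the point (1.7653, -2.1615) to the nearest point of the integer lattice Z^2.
(2, -2)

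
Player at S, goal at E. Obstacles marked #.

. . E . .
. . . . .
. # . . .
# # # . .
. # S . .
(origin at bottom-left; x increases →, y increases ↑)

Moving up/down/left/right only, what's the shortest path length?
6
(one shortest path: (2, 0) → (3, 0) → (3, 1) → (3, 2) → (2, 2) → (2, 3) → (2, 4))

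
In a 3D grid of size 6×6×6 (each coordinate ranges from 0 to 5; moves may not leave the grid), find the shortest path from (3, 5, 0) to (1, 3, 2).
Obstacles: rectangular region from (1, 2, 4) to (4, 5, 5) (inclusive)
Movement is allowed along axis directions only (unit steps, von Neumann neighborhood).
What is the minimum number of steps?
6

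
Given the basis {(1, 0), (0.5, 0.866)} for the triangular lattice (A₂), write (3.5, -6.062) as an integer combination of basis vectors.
7b₁ - 7b₂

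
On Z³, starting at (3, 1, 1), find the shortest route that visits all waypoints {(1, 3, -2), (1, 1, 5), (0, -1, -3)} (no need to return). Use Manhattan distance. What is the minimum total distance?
21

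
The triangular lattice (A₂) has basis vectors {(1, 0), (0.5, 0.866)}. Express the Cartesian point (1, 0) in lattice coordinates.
b₁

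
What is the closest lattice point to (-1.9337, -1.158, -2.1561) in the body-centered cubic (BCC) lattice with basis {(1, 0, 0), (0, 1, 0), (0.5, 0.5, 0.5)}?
(-2, -1, -2)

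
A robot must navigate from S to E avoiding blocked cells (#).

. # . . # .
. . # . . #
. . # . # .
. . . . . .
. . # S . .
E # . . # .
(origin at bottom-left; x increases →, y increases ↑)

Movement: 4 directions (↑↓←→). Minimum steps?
6
(one shortest path: (3, 1) → (3, 2) → (2, 2) → (1, 2) → (0, 2) → (0, 1) → (0, 0))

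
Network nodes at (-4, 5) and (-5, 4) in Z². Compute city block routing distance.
2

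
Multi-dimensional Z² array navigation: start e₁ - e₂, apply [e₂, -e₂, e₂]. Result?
(1, 0)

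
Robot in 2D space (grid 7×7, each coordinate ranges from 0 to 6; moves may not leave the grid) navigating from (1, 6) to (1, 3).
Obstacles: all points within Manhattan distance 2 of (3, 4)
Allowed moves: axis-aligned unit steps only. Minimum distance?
5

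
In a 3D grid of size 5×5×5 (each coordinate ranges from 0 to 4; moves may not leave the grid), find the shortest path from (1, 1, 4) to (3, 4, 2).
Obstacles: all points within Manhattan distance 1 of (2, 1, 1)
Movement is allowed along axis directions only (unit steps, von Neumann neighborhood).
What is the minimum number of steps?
7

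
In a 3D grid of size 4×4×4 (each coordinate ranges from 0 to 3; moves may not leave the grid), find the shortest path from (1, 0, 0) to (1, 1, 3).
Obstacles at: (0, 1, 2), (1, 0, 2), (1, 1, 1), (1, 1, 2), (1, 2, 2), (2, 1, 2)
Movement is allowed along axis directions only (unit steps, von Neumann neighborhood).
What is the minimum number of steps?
6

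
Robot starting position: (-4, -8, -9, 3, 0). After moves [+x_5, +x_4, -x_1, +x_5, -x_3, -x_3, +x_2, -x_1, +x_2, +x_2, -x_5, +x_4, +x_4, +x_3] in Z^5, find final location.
(-6, -5, -10, 6, 1)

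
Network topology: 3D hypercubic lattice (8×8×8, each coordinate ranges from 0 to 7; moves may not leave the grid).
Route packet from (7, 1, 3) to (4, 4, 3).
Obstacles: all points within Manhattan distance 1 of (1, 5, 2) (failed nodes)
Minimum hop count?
6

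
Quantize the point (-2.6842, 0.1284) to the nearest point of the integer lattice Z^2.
(-3, 0)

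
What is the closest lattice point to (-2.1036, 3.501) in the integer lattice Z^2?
(-2, 4)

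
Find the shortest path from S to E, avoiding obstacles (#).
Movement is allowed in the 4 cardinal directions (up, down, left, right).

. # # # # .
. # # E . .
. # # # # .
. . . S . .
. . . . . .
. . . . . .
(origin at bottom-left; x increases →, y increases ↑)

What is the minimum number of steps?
6
(one shortest path: (3, 2) → (4, 2) → (5, 2) → (5, 3) → (5, 4) → (4, 4) → (3, 4))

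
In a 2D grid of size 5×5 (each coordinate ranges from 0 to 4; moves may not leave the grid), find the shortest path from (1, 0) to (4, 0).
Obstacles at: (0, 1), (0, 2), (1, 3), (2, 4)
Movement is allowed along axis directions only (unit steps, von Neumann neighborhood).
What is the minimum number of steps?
3
(one shortest path: (1, 0) → (2, 0) → (3, 0) → (4, 0))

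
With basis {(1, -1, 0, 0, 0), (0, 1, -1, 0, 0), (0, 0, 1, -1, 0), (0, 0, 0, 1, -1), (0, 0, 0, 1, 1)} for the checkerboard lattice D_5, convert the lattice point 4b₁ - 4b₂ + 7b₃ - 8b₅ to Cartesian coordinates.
(4, -8, 11, -15, -8)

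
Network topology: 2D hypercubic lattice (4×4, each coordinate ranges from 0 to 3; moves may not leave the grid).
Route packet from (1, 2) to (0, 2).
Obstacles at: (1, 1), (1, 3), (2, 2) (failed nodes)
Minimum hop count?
1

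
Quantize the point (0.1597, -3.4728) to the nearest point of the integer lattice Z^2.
(0, -3)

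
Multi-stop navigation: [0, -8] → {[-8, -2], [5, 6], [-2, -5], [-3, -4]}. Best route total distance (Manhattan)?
35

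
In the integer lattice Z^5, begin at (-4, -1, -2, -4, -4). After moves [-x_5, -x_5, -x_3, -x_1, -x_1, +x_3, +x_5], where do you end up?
(-6, -1, -2, -4, -5)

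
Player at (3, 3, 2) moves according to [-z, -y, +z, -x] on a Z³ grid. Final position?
(2, 2, 2)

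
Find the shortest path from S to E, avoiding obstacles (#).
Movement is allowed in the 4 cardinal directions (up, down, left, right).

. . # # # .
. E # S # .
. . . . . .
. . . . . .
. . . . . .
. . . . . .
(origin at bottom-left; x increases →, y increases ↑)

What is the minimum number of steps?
4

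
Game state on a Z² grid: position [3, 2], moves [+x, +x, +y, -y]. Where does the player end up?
(5, 2)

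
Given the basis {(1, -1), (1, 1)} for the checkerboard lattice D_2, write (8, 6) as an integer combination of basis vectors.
b₁ + 7b₂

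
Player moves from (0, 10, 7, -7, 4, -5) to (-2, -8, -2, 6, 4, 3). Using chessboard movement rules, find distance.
18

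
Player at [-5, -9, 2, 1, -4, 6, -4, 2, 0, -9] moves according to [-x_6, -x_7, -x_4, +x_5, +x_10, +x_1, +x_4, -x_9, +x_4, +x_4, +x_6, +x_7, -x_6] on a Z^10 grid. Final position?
(-4, -9, 2, 3, -3, 5, -4, 2, -1, -8)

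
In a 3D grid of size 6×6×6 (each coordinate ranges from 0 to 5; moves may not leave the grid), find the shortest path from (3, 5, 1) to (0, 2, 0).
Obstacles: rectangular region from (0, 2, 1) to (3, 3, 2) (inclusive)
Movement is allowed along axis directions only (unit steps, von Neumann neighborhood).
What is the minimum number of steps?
7
(one shortest path: (3, 5, 1) → (2, 5, 1) → (1, 5, 1) → (0, 5, 1) → (0, 4, 1) → (0, 4, 0) → (0, 3, 0) → (0, 2, 0))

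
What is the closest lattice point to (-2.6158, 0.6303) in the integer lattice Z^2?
(-3, 1)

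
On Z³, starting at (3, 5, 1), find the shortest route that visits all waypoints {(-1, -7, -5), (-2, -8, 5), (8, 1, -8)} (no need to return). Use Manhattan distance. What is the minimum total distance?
50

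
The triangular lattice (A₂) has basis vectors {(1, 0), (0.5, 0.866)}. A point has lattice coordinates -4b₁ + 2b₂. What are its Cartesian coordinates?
(-3, 1.732)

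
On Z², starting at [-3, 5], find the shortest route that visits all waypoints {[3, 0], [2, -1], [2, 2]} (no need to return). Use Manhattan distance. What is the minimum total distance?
13
(one optimal route: (-3, 5) → (2, 2) → (3, 0) → (2, -1))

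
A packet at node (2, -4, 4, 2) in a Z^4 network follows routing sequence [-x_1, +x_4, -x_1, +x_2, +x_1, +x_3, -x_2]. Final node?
(1, -4, 5, 3)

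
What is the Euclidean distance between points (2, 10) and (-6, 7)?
8.544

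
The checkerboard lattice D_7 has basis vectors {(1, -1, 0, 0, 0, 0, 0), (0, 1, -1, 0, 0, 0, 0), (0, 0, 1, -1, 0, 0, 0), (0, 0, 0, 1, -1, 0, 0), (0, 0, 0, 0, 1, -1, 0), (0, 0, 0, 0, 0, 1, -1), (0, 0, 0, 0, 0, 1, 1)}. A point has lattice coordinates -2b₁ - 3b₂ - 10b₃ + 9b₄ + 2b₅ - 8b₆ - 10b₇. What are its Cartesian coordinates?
(-2, -1, -7, 19, -7, -20, -2)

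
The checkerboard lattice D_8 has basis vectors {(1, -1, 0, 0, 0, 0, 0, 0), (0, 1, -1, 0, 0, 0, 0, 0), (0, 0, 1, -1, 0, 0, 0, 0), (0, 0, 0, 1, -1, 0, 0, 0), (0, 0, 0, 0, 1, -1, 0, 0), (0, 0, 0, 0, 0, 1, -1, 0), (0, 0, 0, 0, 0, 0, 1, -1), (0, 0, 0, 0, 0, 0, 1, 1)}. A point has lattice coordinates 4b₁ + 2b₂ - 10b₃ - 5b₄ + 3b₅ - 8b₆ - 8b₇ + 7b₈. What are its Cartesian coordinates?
(4, -2, -12, 5, 8, -11, 7, 15)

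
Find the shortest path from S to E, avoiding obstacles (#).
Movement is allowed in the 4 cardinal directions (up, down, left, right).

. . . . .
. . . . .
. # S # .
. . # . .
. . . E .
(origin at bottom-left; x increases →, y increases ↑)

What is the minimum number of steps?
7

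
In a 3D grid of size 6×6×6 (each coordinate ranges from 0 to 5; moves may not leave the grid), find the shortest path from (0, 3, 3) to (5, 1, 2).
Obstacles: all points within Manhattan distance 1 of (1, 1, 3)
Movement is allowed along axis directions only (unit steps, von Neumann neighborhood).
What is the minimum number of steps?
8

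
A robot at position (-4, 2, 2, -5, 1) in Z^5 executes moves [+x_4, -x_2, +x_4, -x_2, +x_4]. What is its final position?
(-4, 0, 2, -2, 1)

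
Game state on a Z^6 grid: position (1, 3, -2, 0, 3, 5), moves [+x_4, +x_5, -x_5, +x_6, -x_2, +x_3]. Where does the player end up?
(1, 2, -1, 1, 3, 6)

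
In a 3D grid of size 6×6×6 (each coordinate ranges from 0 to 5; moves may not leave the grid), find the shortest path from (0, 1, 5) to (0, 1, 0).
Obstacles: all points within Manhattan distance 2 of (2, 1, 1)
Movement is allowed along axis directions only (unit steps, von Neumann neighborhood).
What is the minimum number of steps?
7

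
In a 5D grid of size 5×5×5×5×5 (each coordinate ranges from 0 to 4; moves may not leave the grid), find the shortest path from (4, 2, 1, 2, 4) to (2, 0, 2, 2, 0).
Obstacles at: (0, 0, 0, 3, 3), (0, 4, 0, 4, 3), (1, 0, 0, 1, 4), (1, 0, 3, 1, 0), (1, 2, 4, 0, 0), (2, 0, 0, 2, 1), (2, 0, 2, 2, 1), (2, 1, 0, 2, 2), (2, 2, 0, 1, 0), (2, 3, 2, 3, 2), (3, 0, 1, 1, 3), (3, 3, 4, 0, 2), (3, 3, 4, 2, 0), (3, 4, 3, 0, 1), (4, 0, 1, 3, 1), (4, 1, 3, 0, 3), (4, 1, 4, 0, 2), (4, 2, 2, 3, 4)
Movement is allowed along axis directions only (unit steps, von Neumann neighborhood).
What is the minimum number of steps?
9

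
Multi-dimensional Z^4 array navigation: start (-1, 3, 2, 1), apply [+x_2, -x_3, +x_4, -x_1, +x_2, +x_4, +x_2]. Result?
(-2, 6, 1, 3)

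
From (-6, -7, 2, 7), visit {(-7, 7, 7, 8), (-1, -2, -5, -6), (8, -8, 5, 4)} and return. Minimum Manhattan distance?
118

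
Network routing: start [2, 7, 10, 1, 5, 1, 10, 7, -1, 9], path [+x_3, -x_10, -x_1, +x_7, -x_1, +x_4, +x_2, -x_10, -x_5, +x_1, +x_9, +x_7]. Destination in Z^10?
(1, 8, 11, 2, 4, 1, 12, 7, 0, 7)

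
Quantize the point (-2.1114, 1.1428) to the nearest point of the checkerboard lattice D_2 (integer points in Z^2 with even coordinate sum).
(-2, 2)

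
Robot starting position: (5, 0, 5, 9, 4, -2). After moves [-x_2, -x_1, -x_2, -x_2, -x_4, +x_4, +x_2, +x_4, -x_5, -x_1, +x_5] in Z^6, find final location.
(3, -2, 5, 10, 4, -2)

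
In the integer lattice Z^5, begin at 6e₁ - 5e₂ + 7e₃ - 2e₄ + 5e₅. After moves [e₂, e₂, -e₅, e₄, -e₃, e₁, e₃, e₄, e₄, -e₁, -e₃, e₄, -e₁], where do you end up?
(5, -3, 6, 2, 4)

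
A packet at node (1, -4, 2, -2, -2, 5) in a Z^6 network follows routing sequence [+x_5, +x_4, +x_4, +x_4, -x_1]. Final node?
(0, -4, 2, 1, -1, 5)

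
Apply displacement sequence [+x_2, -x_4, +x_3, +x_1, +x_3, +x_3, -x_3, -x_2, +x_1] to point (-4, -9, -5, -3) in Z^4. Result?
(-2, -9, -3, -4)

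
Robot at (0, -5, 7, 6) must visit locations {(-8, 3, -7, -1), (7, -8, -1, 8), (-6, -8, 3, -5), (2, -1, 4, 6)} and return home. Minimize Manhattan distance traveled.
118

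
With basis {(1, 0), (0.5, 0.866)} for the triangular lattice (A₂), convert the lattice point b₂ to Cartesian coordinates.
(0.5, 0.866)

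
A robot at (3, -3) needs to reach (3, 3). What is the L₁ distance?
6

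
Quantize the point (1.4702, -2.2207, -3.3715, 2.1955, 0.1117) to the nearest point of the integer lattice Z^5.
(1, -2, -3, 2, 0)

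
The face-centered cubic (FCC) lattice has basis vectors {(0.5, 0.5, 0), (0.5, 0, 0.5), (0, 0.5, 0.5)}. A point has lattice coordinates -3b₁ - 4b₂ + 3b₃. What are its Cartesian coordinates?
(-3.5, 0, -0.5)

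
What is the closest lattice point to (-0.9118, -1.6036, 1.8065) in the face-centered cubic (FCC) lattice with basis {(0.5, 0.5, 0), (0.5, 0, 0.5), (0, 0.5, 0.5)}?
(-1, -1.5, 1.5)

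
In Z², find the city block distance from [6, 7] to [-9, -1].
23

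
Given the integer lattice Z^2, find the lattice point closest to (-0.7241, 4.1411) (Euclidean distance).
(-1, 4)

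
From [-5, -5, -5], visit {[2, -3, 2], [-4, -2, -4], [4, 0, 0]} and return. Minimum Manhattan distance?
42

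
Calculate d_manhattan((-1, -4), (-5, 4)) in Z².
12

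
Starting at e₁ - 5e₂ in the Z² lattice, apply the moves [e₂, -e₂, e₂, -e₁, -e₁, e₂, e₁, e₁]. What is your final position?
(1, -3)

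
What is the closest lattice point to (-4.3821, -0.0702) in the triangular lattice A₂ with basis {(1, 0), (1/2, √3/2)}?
(-4, 0)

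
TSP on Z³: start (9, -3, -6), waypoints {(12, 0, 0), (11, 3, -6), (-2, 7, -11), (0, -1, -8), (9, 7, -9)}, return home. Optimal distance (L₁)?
70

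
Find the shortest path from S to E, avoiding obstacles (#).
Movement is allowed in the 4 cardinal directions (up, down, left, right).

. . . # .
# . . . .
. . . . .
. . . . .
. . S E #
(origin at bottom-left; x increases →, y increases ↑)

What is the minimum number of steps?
1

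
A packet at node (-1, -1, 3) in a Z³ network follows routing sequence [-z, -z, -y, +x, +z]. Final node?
(0, -2, 2)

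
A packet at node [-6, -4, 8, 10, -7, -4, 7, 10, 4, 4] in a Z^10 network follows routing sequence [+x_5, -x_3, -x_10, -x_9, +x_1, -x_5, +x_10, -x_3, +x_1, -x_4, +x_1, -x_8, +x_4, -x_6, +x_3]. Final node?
(-3, -4, 7, 10, -7, -5, 7, 9, 3, 4)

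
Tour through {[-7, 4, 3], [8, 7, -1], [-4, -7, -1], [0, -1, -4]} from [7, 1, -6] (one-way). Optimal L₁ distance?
62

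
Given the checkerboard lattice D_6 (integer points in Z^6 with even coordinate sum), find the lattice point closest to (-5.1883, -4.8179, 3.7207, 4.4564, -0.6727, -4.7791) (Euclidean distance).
(-5, -5, 4, 4, -1, -5)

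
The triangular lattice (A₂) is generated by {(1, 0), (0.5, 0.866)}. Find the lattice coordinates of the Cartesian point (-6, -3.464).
-4b₁ - 4b₂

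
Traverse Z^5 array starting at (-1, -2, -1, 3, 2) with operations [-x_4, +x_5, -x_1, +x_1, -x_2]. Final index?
(-1, -3, -1, 2, 3)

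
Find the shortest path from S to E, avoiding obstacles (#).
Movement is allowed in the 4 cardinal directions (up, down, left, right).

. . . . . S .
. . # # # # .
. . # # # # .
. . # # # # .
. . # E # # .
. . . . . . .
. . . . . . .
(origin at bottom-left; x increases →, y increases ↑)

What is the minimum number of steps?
10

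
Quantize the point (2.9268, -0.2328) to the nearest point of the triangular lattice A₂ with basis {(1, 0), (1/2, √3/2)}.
(3, 0)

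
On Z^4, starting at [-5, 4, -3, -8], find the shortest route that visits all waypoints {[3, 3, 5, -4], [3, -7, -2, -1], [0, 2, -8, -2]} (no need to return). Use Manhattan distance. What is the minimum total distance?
57
(one optimal route: (-5, 4, -3, -8) → (0, 2, -8, -2) → (3, 3, 5, -4) → (3, -7, -2, -1))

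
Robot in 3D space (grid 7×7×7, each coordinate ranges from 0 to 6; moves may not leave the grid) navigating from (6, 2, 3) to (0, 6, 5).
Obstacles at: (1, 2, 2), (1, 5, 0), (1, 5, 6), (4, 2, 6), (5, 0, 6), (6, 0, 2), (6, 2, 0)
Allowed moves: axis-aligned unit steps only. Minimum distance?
12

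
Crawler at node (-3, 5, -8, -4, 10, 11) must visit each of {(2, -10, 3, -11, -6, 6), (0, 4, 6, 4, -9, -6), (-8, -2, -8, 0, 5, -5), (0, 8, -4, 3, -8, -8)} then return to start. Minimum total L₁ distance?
204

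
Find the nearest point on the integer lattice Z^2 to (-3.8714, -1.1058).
(-4, -1)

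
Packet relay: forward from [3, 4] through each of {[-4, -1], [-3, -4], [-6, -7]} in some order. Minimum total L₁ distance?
22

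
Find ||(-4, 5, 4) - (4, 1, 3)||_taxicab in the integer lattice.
13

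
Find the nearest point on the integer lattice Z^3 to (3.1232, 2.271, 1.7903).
(3, 2, 2)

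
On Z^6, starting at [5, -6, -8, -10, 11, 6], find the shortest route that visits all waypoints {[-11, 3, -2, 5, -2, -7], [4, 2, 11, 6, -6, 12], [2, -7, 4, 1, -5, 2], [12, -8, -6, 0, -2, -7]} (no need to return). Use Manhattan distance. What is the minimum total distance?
168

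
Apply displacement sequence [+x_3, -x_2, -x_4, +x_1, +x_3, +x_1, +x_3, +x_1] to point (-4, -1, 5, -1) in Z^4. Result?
(-1, -2, 8, -2)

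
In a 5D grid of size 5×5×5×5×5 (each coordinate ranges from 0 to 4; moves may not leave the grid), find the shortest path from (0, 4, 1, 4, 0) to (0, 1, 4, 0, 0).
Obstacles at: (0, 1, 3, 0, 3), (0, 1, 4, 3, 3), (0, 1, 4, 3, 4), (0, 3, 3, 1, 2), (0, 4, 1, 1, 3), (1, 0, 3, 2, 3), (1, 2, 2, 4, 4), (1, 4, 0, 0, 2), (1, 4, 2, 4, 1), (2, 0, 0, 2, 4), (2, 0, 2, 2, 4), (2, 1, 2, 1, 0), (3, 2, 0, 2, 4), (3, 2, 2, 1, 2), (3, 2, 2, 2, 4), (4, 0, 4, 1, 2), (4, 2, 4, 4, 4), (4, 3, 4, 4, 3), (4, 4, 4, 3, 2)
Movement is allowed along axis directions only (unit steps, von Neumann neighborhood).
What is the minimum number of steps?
10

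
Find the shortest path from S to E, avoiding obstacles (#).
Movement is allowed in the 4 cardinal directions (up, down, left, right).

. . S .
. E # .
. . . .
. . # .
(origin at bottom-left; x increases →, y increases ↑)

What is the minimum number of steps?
2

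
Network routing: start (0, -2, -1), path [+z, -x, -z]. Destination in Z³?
(-1, -2, -1)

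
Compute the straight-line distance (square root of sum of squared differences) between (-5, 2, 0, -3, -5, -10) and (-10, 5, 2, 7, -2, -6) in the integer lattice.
12.7671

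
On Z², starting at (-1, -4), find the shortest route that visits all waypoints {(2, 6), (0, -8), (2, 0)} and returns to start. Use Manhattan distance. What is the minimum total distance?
34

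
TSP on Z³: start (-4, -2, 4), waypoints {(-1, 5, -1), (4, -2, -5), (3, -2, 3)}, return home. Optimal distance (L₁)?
48
(one optimal route: (-4, -2, 4) → (-1, 5, -1) → (4, -2, -5) → (3, -2, 3) → (-4, -2, 4))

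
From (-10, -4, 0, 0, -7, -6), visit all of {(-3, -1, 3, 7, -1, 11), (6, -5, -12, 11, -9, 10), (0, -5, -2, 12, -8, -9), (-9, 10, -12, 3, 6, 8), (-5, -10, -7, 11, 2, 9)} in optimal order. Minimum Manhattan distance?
175
(one optimal route: (-10, -4, 0, 0, -7, -6) → (0, -5, -2, 12, -8, -9) → (6, -5, -12, 11, -9, 10) → (-5, -10, -7, 11, 2, 9) → (-3, -1, 3, 7, -1, 11) → (-9, 10, -12, 3, 6, 8))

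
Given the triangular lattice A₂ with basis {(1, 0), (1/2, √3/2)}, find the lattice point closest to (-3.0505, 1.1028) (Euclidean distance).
(-3.5, 0.866)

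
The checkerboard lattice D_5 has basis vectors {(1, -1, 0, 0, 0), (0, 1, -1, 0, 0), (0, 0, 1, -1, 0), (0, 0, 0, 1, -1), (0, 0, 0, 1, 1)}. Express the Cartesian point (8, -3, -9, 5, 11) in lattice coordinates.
8b₁ + 5b₂ - 4b₃ - 5b₄ + 6b₅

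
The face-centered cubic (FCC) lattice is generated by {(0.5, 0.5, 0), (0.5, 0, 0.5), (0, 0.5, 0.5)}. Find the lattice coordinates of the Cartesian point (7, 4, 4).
7b₁ + 7b₂ + b₃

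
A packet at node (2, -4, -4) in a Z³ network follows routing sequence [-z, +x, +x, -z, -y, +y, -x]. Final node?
(3, -4, -6)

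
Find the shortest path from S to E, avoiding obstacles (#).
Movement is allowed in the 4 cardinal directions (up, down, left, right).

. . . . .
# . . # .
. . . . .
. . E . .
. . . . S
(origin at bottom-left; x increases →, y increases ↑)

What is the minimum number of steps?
3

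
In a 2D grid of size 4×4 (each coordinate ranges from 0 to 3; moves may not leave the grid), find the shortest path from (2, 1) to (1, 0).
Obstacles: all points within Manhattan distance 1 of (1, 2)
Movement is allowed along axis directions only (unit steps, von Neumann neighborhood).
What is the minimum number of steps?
2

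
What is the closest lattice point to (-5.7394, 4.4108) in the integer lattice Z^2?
(-6, 4)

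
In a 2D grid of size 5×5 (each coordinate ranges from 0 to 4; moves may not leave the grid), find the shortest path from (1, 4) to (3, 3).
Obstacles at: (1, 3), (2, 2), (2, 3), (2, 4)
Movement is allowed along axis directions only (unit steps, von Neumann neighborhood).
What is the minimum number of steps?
9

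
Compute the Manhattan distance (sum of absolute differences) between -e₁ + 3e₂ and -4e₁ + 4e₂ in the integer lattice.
4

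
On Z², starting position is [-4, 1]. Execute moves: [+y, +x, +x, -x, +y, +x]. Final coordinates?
(-2, 3)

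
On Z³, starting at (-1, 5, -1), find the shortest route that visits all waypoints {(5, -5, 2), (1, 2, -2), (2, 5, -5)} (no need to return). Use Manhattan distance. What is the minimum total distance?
29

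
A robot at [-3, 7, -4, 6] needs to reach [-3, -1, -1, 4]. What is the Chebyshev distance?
8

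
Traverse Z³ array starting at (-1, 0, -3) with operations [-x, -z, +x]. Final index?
(-1, 0, -4)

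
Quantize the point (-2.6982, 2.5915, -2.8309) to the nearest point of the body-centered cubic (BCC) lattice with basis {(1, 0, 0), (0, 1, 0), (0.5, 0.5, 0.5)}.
(-2.5, 2.5, -2.5)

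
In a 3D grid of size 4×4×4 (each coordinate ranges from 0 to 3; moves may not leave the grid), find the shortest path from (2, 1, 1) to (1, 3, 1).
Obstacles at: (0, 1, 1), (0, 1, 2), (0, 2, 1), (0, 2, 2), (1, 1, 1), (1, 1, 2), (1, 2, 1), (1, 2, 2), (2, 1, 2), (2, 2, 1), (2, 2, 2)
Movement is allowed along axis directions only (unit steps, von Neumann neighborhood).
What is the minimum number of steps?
5
(one shortest path: (2, 1, 1) → (3, 1, 1) → (3, 2, 1) → (3, 3, 1) → (2, 3, 1) → (1, 3, 1))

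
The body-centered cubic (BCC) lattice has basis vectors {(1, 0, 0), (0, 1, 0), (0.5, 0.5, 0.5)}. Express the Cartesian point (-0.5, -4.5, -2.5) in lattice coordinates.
2b₁ - 2b₂ - 5b₃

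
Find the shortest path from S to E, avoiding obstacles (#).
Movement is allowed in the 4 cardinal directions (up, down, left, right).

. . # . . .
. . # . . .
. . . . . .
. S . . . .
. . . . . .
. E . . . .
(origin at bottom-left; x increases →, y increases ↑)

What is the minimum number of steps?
2
(one shortest path: (1, 2) → (1, 1) → (1, 0))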